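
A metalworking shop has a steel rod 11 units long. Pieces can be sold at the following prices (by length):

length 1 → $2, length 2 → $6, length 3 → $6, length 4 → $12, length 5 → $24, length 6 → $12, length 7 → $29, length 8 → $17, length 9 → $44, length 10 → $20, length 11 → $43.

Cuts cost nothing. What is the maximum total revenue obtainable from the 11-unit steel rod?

50

Consider every possible first cut. R[k] is the best of p[i]+R[k−i] over all sellable i≤k.
R[1] = 2
R[2] = max(2+2, 6+0) = 6
R[3] = max(2+6, 6+2, 6+0) = 8
R[4] = max(2+8, 6+6, 6+2, 12+0) = 12
R[5] = max(2+12, 6+8, 6+6, 12+2, 24+0) = 24
R[6] = max(2+24, 6+12, 6+8, 12+6, 24+2, 12+0) = 26
R[7] = max(2+26, 6+24, 6+12, …, 12+2, 29+0) = 30
R[8] = max(2+30, 6+26, 6+24, …, 29+2, 17+0) = 32
R[9] = max(2+32, 6+30, 6+26, …, 17+2, 44+0) = 44
R[10] = max(2+44, 6+32, 6+30, …, 44+2, 20+0) = 48
R[11] = max(2+48, 6+44, 6+32, …, 20+2, 43+0) = 50
One optimal cutting: 5 + 5 + 1 → $24 + $24 + $2 = $50.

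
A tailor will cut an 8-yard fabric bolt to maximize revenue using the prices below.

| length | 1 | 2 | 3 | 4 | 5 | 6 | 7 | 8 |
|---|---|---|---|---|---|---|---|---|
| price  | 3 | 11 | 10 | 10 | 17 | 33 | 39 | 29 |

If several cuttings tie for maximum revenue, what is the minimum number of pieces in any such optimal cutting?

Build r[k] bottom-up: r[k] = max over allowed piece i of (p[i] + r[k−i]).
r[1] = 3
r[2] = max(3+3, 11+0) = 11
r[3] = max(3+11, 11+3, 10+0) = 14
r[4] = max(3+14, 11+11, 10+3, 10+0) = 22
r[5] = max(3+22, 11+14, 10+11, 10+3, 17+0) = 25
r[6] = max(3+25, 11+22, 10+14, 10+11, 17+3, 33+0) = 33
r[7] = max(3+33, 11+25, 10+22, …, 33+3, 39+0) = 39
r[8] = max(3+39, 11+33, 10+25, …, 39+3, 29+0) = 44
Maximum revenue is $44.
Now minimize piece count subject to staying optimal: for each k, pieces[k] = 1 + min over i with p[i]+r[k−i]=r[k] of pieces[k−i].
pieces[5] = 3
pieces[6] = 1
pieces[7] = 1
pieces[8] = 2

2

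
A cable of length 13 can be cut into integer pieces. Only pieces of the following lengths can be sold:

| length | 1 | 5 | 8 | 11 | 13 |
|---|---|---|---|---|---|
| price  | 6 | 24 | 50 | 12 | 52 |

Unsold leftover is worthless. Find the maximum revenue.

Consider every possible first cut. f[k] is the best of p[i]+f[k−i] over all sellable i≤k.
f[1] = 6
f[2] = 12  (first piece 1, then f[1]=6)
f[3] = 18  (first piece 1, then f[2]=12)
f[4] = 24  (first piece 1, then f[3]=18)
f[5] = 30  (first piece 1, then f[4]=24)
f[6] = 36  (first piece 1, then f[5]=30)
f[7] = 42  (first piece 1, then f[6]=36)
f[8] = 50
f[9] = 56  (first piece 1, then f[8]=50)
f[10] = 62  (first piece 1, then f[9]=56)
f[11] = 68  (first piece 1, then f[10]=62)
f[12] = 74  (first piece 1, then f[11]=68)
f[13] = 80  (first piece 1, then f[12]=74)
One optimal cutting: 8 + 1 + 1 + 1 + 1 + 1 → €80.

80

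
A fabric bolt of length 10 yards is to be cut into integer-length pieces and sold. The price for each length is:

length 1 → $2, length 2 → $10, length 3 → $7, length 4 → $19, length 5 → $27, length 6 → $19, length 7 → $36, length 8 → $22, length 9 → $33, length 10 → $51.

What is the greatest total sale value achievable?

54

Consider every possible first cut. R[k] is the best of p[i]+R[k−i] over all sellable i≤k.
R[1] = 2
R[2] = 10
R[3] = 12  (first piece 1, then R[2]=10)
R[4] = 20  (first piece 2, then R[2]=10)
R[5] = 27
R[6] = 30  (first piece 2, then R[4]=20)
R[7] = 37  (first piece 2, then R[5]=27)
R[8] = 40  (first piece 2, then R[6]=30)
R[9] = 47  (first piece 2, then R[7]=37)
R[10] = 54  (first piece 5, then R[5]=27)
One optimal cutting: 5 + 5 → $27 + $27 = $54.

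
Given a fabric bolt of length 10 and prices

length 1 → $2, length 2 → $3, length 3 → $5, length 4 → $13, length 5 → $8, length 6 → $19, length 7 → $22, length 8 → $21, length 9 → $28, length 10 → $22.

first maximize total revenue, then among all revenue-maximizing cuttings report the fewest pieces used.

2

Consider every possible first cut. r[k] is the best of p[i]+r[k−i] over all sellable i≤k.
r[1] = 2
r[2] = max(2+2, 3+0) = 4
r[3] = max(2+4, 3+2, 5+0) = 6
r[4] = max(2+6, 3+4, 5+2, 13+0) = 13
r[5] = max(2+13, 3+6, 5+4, 13+2, 8+0) = 15
r[6] = max(2+15, 3+13, 5+6, 13+4, 8+2, 19+0) = 19
r[7] = max(2+19, 3+15, 5+13, …, 19+2, 22+0) = 22
r[8] = max(2+22, 3+19, 5+15, …, 22+2, 21+0) = 26
r[9] = max(2+26, 3+22, 5+19, …, 21+2, 28+0) = 28
r[10] = max(2+28, 3+26, 5+22, …, 28+2, 22+0) = 32
Maximum revenue is $32.
Now minimize piece count subject to staying optimal: for each k, pieces[k] = 1 + min over i with p[i]+r[k−i]=r[k] of pieces[k−i].
pieces[7] = 1
pieces[8] = 2
pieces[9] = 1
pieces[10] = 2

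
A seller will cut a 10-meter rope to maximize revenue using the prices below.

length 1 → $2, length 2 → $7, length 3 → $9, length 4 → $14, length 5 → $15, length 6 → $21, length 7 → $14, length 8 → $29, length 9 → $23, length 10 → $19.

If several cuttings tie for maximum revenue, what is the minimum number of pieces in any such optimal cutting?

Build r[k] bottom-up: r[k] = max over allowed piece i of (p[i] + r[k−i]).
r[1] = 2
r[2] = 7
r[3] = 9  (first piece 1, then r[2]=7)
r[4] = 14  (first piece 2, then r[2]=7)
r[5] = 16  (first piece 1, then r[4]=14)
r[6] = 21  (first piece 2, then r[4]=14)
r[7] = 23  (first piece 1, then r[6]=21)
r[8] = 29
r[9] = 31  (first piece 1, then r[8]=29)
r[10] = 36  (first piece 2, then r[8]=29)
Maximum revenue is $36.
Now minimize piece count subject to staying optimal: for each k, pieces[k] = 1 + min over i with p[i]+r[k−i]=r[k] of pieces[k−i].
pieces[7] = 2
pieces[8] = 1
pieces[9] = 2
pieces[10] = 2

2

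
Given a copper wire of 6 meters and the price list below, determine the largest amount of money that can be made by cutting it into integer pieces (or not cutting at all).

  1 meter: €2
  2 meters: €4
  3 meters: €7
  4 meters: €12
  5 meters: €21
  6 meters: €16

Build best[k] bottom-up: best[k] = max over allowed piece i of (p[i] + best[k−i]).
best[1] = 2
best[2] = 4  (first piece 1, then best[1]=2)
best[3] = 7
best[4] = 12
best[5] = 21
best[6] = 23  (first piece 1, then best[5]=21)
One optimal cutting: 5 + 1 → €21 + €2 = €23.

23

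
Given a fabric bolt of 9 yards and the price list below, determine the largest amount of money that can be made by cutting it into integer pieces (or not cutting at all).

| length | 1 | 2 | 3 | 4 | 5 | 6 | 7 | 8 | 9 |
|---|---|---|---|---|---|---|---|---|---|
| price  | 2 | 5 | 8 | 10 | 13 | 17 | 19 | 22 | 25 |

Build r[k] bottom-up: r[k] = max over allowed piece i of (p[i] + r[k−i]).
r[1] = 2
r[2] = 5
r[3] = 8
r[4] = 10  (first piece 1, then r[3]=8)
r[5] = 13  (first piece 2, then r[3]=8)
r[6] = 17
r[7] = 19  (first piece 1, then r[6]=17)
r[8] = 22  (first piece 2, then r[6]=17)
r[9] = 25  (first piece 3, then r[6]=17)
One optimal cutting: 6 + 3 → $17 + $8 = $25.

25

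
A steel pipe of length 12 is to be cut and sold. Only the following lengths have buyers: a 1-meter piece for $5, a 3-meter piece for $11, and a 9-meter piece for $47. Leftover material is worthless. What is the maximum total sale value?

Build f[k] bottom-up: f[k] = max over allowed piece i of (p[i] + f[k−i]).
f[1] = 5
f[2] = 10  (first piece 1, then f[1]=5)
f[3] = 15  (first piece 1, then f[2]=10)
f[4] = 20  (first piece 1, then f[3]=15)
f[5] = 25  (first piece 1, then f[4]=20)
f[6] = 30  (first piece 1, then f[5]=25)
f[7] = 35  (first piece 1, then f[6]=30)
f[8] = 40  (first piece 1, then f[7]=35)
f[9] = 47
f[10] = 52  (first piece 1, then f[9]=47)
f[11] = 57  (first piece 1, then f[10]=52)
f[12] = 62  (first piece 1, then f[11]=57)
One optimal cutting: 9 + 1 + 1 + 1 → $62.

62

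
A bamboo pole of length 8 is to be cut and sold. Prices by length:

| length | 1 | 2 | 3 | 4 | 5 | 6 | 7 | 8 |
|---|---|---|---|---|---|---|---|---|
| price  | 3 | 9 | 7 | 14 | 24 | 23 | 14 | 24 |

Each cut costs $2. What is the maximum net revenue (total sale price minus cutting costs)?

32

Build r[k] bottom-up: r[k] = max over allowed piece i of (p[i] + r[k−i]) − 2 per cut.
r[1] = 3
r[2] = 9
r[3] = 10  (first piece 1, then r[2]=9)
r[4] = 16  (first piece 2, then r[2]=9)
r[5] = 24
r[6] = 25  (first piece 1, then r[5]=24)
r[7] = 31  (first piece 2, then r[5]=24)
r[8] = 32  (first piece 1, then r[7]=31)
One optimal plan: pieces 5 + 2 + 1 (2 cuts) → $36 − $4 = $32.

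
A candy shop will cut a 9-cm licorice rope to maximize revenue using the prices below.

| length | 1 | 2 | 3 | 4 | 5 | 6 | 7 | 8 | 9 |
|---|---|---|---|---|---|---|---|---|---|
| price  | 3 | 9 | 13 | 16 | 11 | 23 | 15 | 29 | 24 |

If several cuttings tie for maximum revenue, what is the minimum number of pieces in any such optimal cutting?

4

Consider every possible first cut. r[k] is the best of p[i]+r[k−i] over all sellable i≤k.
r[1] = 3
r[2] = max(3+3, 9+0) = 9
r[3] = max(3+9, 9+3, 13+0) = 13
r[4] = max(3+13, 9+9, 13+3, 16+0) = 18
r[5] = max(3+18, 9+13, 13+9, 16+3, 11+0) = 22
r[6] = max(3+22, 9+18, 13+13, 16+9, 11+3, 23+0) = 27
r[7] = max(3+27, 9+22, 13+18, …, 23+3, 15+0) = 31
r[8] = max(3+31, 9+27, 13+22, …, 15+3, 29+0) = 36
r[9] = max(3+36, 9+31, 13+27, …, 29+3, 24+0) = 40
Maximum revenue is ¢40.
Now minimize piece count subject to staying optimal: for each k, pieces[k] = 1 + min over i with p[i]+r[k−i]=r[k] of pieces[k−i].
pieces[6] = 3
pieces[7] = 3
pieces[8] = 4
pieces[9] = 4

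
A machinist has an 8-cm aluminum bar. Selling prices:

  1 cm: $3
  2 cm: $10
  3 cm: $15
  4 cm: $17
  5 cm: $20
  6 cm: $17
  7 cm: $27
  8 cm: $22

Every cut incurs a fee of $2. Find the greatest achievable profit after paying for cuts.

Consider every possible first cut. v[k] is the best of p[i]+v[k−i] over all sellable i≤k, charging 2 whenever i<k.
v[1] = 3
v[2] = max(3+3-2, 10+0) = 10
v[3] = max(3+10-2, 10+3-2, 15+0) = 15
v[4] = max(3+15-2, 10+10-2, 15+3-2, 17+0) = 18
v[5] = max(3+18-2, 10+15-2, 15+10-2, 17+3-2, 20+0) = 23
v[6] = max(3+23-2, 10+18-2, 15+15-2, 17+10-2, 20+3-2, 17+0) = 28
v[7] = max(3+28-2, 10+23-2, 15+18-2, …, 17+3-2, 27+0) = 31
v[8] = max(3+31-2, 10+28-2, 15+23-2, …, 27+3-2, 22+0) = 36
One optimal plan: pieces 3 + 3 + 2 (2 cuts) → $40 − $4 = $36.

36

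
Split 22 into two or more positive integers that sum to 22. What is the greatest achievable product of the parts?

Define prod[k] = max over 1≤i<k of i · max(k−i, prod[k−i]); the inner max lets the remainder stay uncut if that's better.
prod[2] = 1×max(1,0) = 1×1 = 1
prod[3] = 1×max(2,1) = 1×2 = 2
prod[4] = 2×max(2,1) = 2×2 = 4
prod[5] = 2×max(3,2) = 2×3 = 6
prod[6] = 3×max(3,2) = 3×3 = 9
prod[7] = 2×max(5,6) = 2×6 = 12
prod[8] = 2×max(6,9) = 2×9 = 18
prod[9] = 3×max(6,9) = 3×9 = 27
prod[10] = 2×max(8,18) = 2×18 = 36
prod[11] = 2×max(9,27) = 2×27 = 54
prod[12] = 3×max(9,27) = 3×27 = 81
prod[13] = 2×max(11,54) = 2×54 = 108
prod[14] = 2×max(12,81) = 2×81 = 162
prod[15] = 3×max(12,81) = 3×81 = 243
prod[16] = 2×max(14,162) = 2×162 = 324
prod[17] = 2×max(15,243) = 2×243 = 486
prod[18] = 3×max(15,243) = 3×243 = 729
prod[19] = 2×max(17,486) = 2×486 = 972
prod[20] = 2×max(18,729) = 2×729 = 1458
prod[21] = 3×max(18,729) = 3×729 = 2187
prod[22] = 2×max(20,1458) = 2×1458 = 2916
One optimal split: 3 + 3 + 3 + 3 + 3 + 3 + 2 + 2; product 3×3×3×3×3×3×2×2 = 2916.

2916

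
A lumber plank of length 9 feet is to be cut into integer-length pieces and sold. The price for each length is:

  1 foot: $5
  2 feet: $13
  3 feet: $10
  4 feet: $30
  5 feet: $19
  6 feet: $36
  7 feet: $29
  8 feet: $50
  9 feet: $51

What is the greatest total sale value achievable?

65

Let R[k] be the best obtainable value from length k. For each k, try every first piece i and keep the best of price[i] + R[k−i].
R[1] = 5
R[2] = max(5+5, 13+0) = 13
R[3] = max(5+13, 13+5, 10+0) = 18
R[4] = max(5+18, 13+13, 10+5, 30+0) = 30
R[5] = max(5+30, 13+18, 10+13, 30+5, 19+0) = 35
R[6] = max(5+35, 13+30, 10+18, 30+13, 19+5, 36+0) = 43
R[7] = max(5+43, 13+35, 10+30, …, 36+5, 29+0) = 48
R[8] = max(5+48, 13+43, 10+35, …, 29+5, 50+0) = 60
R[9] = max(5+60, 13+48, 10+43, …, 50+5, 51+0) = 65
One optimal cutting: 4 + 4 + 1 → $30 + $30 + $5 = $65.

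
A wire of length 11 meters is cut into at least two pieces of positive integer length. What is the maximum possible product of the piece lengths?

Define P[k] = max over 1≤i<k of i · max(k−i, P[k−i]); the inner max lets the remainder stay uncut if that's better.
P[2] = 1·max(1,0) = 1·1 = 1
P[3] = max(1·2, 2·1) = 2
P[4] = max(1·3, 2·2, 3·1) = 4
P[5] = max(1·4, 2·3, 3·2, 4·1) = 6
P[6] = max(1·6, 2·4, 3·3, 4·2, 5·1) = 9
P[7] = max(1·9, 2·6, 3·4, 4·3, 5·2, 6·1) = 12
P[8] = max(1·12, 2·9, 3·6, …, 6·2, 7·1) = 18
P[9] = max(1·18, 2·12, 3·9, …, 7·2, 8·1) = 27
P[10] = max(1·27, 2·18, 3·12, …, 8·2, 9·1) = 36
P[11] = max(1·36, 2·27, 3·18, …, 9·2, 10·1) = 54
One optimal split: 3 + 3 + 3 + 2; product 3·3·3·2 = 54.

54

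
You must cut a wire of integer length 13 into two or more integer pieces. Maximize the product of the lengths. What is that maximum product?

Fill m[k] for k=2..13: at each k try every first piece i and multiply by the better of (k−i) uncut or m[k−i].
m[2] = 1*max(1,0) = 1*1 = 1
m[3] = max(1*2, 2*1) = 2
m[4] = max(1*3, 2*2, 3*1) = 4
m[5] = max(1*4, 2*3, 3*2, 4*1) = 6
m[6] = max(1*6, 2*4, 3*3, 4*2, 5*1) = 9
m[7] = max(1*9, 2*6, 3*4, 4*3, 5*2, 6*1) = 12
m[8] = max(1*12, 2*9, 3*6, …, 6*2, 7*1) = 18
m[9] = max(1*18, 2*12, 3*9, …, 7*2, 8*1) = 27
m[10] = max(1*27, 2*18, 3*12, …, 8*2, 9*1) = 36
m[11] = max(1*36, 2*27, 3*18, …, 9*2, 10*1) = 54
m[12] = max(1*54, 2*36, 3*27, …, 10*2, 11*1) = 81
m[13] = max(1*81, 2*54, 3*36, …, 11*2, 12*1) = 108
One optimal split: 3 + 3 + 3 + 2 + 2; product 3*3*3*2*2 = 108.

108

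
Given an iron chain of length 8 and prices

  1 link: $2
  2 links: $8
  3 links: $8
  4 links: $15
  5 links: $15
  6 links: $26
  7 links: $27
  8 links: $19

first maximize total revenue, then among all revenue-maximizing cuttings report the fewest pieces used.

2

Build r[k] bottom-up: r[k] = max over allowed piece i of (p[i] + r[k−i]).
r[1] = 2
r[2] = max(2+2, 8+0) = 8
r[3] = max(2+8, 8+2, 8+0) = 10
r[4] = max(2+10, 8+8, 8+2, 15+0) = 16
r[5] = max(2+16, 8+10, 8+8, 15+2, 15+0) = 18
r[6] = max(2+18, 8+16, 8+10, 15+8, 15+2, 26+0) = 26
r[7] = max(2+26, 8+18, 8+16, …, 26+2, 27+0) = 28
r[8] = max(2+28, 8+26, 8+18, …, 27+2, 19+0) = 34
Maximum revenue is $34.
Now minimize piece count subject to staying optimal: for each k, pieces[k] = 1 + min over i with p[i]+r[k−i]=r[k] of pieces[k−i].
pieces[5] = 3
pieces[6] = 1
pieces[7] = 2
pieces[8] = 2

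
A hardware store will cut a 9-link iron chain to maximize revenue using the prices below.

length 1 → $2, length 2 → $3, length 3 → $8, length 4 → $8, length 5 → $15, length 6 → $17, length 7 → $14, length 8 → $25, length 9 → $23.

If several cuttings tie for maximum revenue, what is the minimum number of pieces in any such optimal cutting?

2

Consider every possible first cut. r[k] is the best of p[i]+r[k−i] over all sellable i≤k.
r[1] = 2
r[2] = max(2+2, 3+0) = 4
r[3] = max(2+4, 3+2, 8+0) = 8
r[4] = max(2+8, 3+4, 8+2, 8+0) = 10
r[5] = max(2+10, 3+8, 8+4, 8+2, 15+0) = 15
r[6] = max(2+15, 3+10, 8+8, 8+4, 15+2, 17+0) = 17
r[7] = max(2+17, 3+15, 8+10, …, 17+2, 14+0) = 19
r[8] = max(2+19, 3+17, 8+15, …, 14+2, 25+0) = 25
r[9] = max(2+25, 3+19, 8+17, …, 25+2, 23+0) = 27
Maximum revenue is $27.
Now minimize piece count subject to staying optimal: for each k, pieces[k] = 1 + min over i with p[i]+r[k−i]=r[k] of pieces[k−i].
pieces[6] = 1
pieces[7] = 2
pieces[8] = 1
pieces[9] = 2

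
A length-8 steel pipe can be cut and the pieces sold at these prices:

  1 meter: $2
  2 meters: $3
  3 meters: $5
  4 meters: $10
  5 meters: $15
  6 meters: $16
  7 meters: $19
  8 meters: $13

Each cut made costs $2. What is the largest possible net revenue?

Build v[k] bottom-up: v[k] = max over allowed piece i of (p[i] + v[k−i]) − 2 per cut.
v[1] = 2
v[2] = max(2+2-2, 3+0) = 3
v[3] = max(2+3-2, 3+2-2, 5+0) = 5
v[4] = max(2+5-2, 3+3-2, 5+2-2, 10+0) = 10
v[5] = max(2+10-2, 3+5-2, 5+3-2, 10+2-2, 15+0) = 15
v[6] = max(2+15-2, 3+10-2, 5+5-2, 10+3-2, 15+2-2, 16+0) = 16
v[7] = max(2+16-2, 3+15-2, 5+10-2, …, 16+2-2, 19+0) = 19
v[8] = max(2+19-2, 3+16-2, 5+15-2, …, 19+2-2, 13+0) = 19
One optimal plan: pieces 7 + 1 (1 cut) → $21 − $2 = $19.

19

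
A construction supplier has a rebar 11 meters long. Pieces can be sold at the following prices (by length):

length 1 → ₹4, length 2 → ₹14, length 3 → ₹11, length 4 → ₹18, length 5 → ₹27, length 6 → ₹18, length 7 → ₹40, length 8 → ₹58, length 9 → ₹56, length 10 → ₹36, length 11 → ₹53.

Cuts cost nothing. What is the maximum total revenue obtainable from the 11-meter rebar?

76

Consider every possible first cut. R[k] is the best of p[i]+R[k−i] over all sellable i≤k.
R[1] = 4
R[2] = max(4+4, 14+0) = 14
R[3] = max(4+14, 14+4, 11+0) = 18
R[4] = max(4+18, 14+14, 11+4, 18+0) = 28
R[5] = max(4+28, 14+18, 11+14, 18+4, 27+0) = 32
R[6] = max(4+32, 14+28, 11+18, 18+14, 27+4, 18+0) = 42
R[7] = max(4+42, 14+32, 11+28, …, 18+4, 40+0) = 46
R[8] = max(4+46, 14+42, 11+32, …, 40+4, 58+0) = 58
R[9] = max(4+58, 14+46, 11+42, …, 58+4, 56+0) = 62
R[10] = max(4+62, 14+58, 11+46, …, 56+4, 36+0) = 72
R[11] = max(4+72, 14+62, 11+58, …, 36+4, 53+0) = 76
One optimal cutting: 8 + 2 + 1 → ₹58 + ₹14 + ₹4 = ₹76.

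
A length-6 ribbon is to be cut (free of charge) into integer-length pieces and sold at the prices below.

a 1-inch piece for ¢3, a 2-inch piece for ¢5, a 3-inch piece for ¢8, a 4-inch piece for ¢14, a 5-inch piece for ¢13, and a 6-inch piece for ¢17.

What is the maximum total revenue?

20

Consider every possible first cut. R[k] is the best of p[i]+R[k−i] over all sellable i≤k.
R[1] = 3
R[2] = max(3+3, 5+0) = 6
R[3] = max(3+6, 5+3, 8+0) = 9
R[4] = max(3+9, 5+6, 8+3, 14+0) = 14
R[5] = max(3+14, 5+9, 8+6, 14+3, 13+0) = 17
R[6] = max(3+17, 5+14, 8+9, 14+6, 13+3, 17+0) = 20
One optimal cutting: 4 + 1 + 1 → ¢14 + ¢3 + ¢3 = ¢20.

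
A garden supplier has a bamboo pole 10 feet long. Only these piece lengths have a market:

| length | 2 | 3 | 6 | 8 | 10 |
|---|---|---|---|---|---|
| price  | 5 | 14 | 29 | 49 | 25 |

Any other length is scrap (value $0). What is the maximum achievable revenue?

54

Build best[k] bottom-up: best[k] = max over allowed piece i of (p[i] + best[k−i]).
best[1] = 0
best[2] = 5
best[3] = max(5+0, 14+0) = 14
best[4] = max(5+5, 14+0) = 14
best[5] = max(5+14, 14+5) = 19
best[6] = max(5+14, 14+14, 29+0) = 29
best[7] = max(5+19, 14+14, 29+0) = 29
best[8] = max(5+29, 14+19, 29+5, 49+0) = 49
best[9] = max(5+29, 14+29, 29+14, 49+0) = 49
best[10] = max(5+49, 14+29, 29+14, 49+5, 25+0) = 54
One optimal cutting: 8 + 2 → $54.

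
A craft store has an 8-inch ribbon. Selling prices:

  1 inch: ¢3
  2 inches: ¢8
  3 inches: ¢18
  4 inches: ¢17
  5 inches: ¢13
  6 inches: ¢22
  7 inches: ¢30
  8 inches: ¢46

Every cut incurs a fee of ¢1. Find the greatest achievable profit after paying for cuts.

46

Consider every possible first cut. r[k] is the best of p[i]+r[k−i] over all sellable i≤k, charging 1 whenever i<k.
r[1] = 3
r[2] = max(3+3-1, 8+0) = 8
r[3] = max(3+8-1, 8+3-1, 18+0) = 18
r[4] = max(3+18-1, 8+8-1, 18+3-1, 17+0) = 20
r[5] = max(3+20-1, 8+18-1, 18+8-1, 17+3-1, 13+0) = 25
r[6] = max(3+25-1, 8+20-1, 18+18-1, 17+8-1, 13+3-1, 22+0) = 35
r[7] = max(3+35-1, 8+25-1, 18+20-1, …, 22+3-1, 30+0) = 37
r[8] = max(3+37-1, 8+35-1, 18+25-1, …, 30+3-1, 46+0) = 46
Best is to make no cuts and sell whole for ¢46.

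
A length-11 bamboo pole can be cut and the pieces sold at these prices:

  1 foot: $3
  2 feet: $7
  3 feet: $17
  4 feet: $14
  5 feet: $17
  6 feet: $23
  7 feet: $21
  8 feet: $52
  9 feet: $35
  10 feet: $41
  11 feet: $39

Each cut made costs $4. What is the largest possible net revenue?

Let net[k] be the best obtainable value from length k. For each k, try every first piece i and keep the best of price[i] + net[k−i] minus the 4 cut fee when i<k.
net[1] = 3
net[2] = 7
net[3] = 17
net[4] = 16  (first piece 1, then net[3]=17)
net[5] = 20  (first piece 2, then net[3]=17)
net[6] = 30  (first piece 3, then net[3]=17)
net[7] = 29  (first piece 1, then net[6]=30)
net[8] = 52
net[9] = 51  (first piece 1, then net[8]=52)
net[10] = 55  (first piece 2, then net[8]=52)
net[11] = 65  (first piece 3, then net[8]=52)
One optimal plan: pieces 8 + 3 (1 cut) → $69 − $4 = $65.

65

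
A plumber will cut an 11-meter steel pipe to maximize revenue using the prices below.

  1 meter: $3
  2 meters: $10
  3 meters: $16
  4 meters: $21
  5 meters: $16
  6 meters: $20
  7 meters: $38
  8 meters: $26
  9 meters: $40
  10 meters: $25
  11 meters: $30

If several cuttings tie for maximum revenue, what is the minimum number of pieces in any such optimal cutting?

2

Consider every possible first cut. r[k] is the best of p[i]+r[k−i] over all sellable i≤k.
r[1] = 3
r[2] = 10
r[3] = 16
r[4] = 21
r[5] = 26  (first piece 2, then r[3]=16)
r[6] = 32  (first piece 3, then r[3]=16)
r[7] = 38
r[8] = 42  (first piece 2, then r[6]=32)
r[9] = 48  (first piece 2, then r[7]=38)
r[10] = 54  (first piece 3, then r[7]=38)
r[11] = 59  (first piece 4, then r[7]=38)
Maximum revenue is $59.
Now minimize piece count subject to staying optimal: for each k, pieces[k] = 1 + min over i with p[i]+r[k−i]=r[k] of pieces[k−i].
pieces[8] = 2
pieces[9] = 2
pieces[10] = 2
pieces[11] = 2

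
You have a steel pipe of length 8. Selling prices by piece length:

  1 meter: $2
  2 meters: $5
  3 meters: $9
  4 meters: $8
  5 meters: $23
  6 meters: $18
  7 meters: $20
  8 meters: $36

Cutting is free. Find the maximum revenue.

36

Consider every possible first cut. r[k] is the best of p[i]+r[k−i] over all sellable i≤k.
r[1] = 2
r[2] = 5
r[3] = 9
r[4] = 11  (first piece 1, then r[3]=9)
r[5] = 23
r[6] = 25  (first piece 1, then r[5]=23)
r[7] = 28  (first piece 2, then r[5]=23)
r[8] = 36
Best is to sell the whole 8-meter piece uncut for $36.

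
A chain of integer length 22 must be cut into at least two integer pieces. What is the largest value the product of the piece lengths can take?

Let P[k] be the best product for length k (with at least one cut). For each first piece i, the rest contributes max(k−i, P[k−i]).
P[2] = 1×max(1,0) = 1×1 = 1
P[3] = max(1×2, 2×1) = 2
P[4] = max(1×3, 2×2, 3×1) = 4
P[5] = max(1×4, 2×3, 3×2, 4×1) = 6
P[6] = max(1×6, 2×4, 3×3, 4×2, 5×1) = 9
P[7] = max(1×9, 2×6, 3×4, 4×3, 5×2, 6×1) = 12
P[8] = max(1×12, 2×9, 3×6, …, 6×2, 7×1) = 18
P[9] = max(1×18, 2×12, 3×9, …, 7×2, 8×1) = 27
P[10] = max(1×27, 2×18, 3×12, …, 8×2, 9×1) = 36
P[11] = max(1×36, 2×27, 3×18, …, 9×2, 10×1) = 54
P[12] = max(1×54, 2×36, 3×27, …, 10×2, 11×1) = 81
P[13] = max(1×81, 2×54, 3×36, …, 11×2, 12×1) = 108
P[14] = max(1×108, 2×81, 3×54, …, 12×2, 13×1) = 162
P[15] = max(1×162, 2×108, 3×81, …, 13×2, 14×1) = 243
P[16] = max(1×243, 2×162, 3×108, …, 14×2, 15×1) = 324
P[17] = max(1×324, 2×243, 3×162, …, 15×2, 16×1) = 486
P[18] = max(1×486, 2×324, 3×243, …, 16×2, 17×1) = 729
P[19] = max(1×729, 2×486, 3×324, …, 17×2, 18×1) = 972
P[20] = max(1×972, 2×729, 3×486, …, 18×2, 19×1) = 1458
P[21] = max(1×1458, 2×972, 3×729, …, 19×2, 20×1) = 2187
P[22] = max(1×2187, 2×1458, 3×972, …, 20×2, 21×1) = 2916
One optimal split: 3 + 3 + 3 + 3 + 3 + 3 + 2 + 2; product 3×3×3×3×3×3×2×2 = 2916.

2916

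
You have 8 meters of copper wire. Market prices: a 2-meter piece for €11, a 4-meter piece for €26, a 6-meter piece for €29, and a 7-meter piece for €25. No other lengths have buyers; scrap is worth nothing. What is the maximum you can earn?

52

Let f[k] be the best obtainable value from length k. For each k, try every first piece i and keep the best of price[i] + f[k−i].
f[1] = 0
f[2] = 11
f[3] = 11
f[4] = max(11+11, 26+0) = 26
f[5] = max(11+11, 26+0) = 26
f[6] = max(11+26, 26+11, 29+0) = 37
f[7] = max(11+26, 26+11, 29+0, 25+0) = 37
f[8] = max(11+37, 26+26, 29+11, 25+0) = 52
One optimal cutting: 4 + 4 → €52.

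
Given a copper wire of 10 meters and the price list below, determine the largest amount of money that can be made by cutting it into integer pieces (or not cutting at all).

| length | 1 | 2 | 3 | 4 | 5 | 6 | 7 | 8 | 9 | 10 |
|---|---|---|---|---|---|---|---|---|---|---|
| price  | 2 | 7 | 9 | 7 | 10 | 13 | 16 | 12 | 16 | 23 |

Consider every possible first cut. v[k] is the best of p[i]+v[k−i] over all sellable i≤k.
v[1] = 2
v[2] = max(2+2, 7+0) = 7
v[3] = max(2+7, 7+2, 9+0) = 9
v[4] = max(2+9, 7+7, 9+2, 7+0) = 14
v[5] = max(2+14, 7+9, 9+7, 7+2, 10+0) = 16
v[6] = max(2+16, 7+14, 9+9, 7+7, 10+2, 13+0) = 21
v[7] = max(2+21, 7+16, 9+14, …, 13+2, 16+0) = 23
v[8] = max(2+23, 7+21, 9+16, …, 16+2, 12+0) = 28
v[9] = max(2+28, 7+23, 9+21, …, 12+2, 16+0) = 30
v[10] = max(2+30, 7+28, 9+23, …, 16+2, 23+0) = 35
One optimal cutting: 2 + 2 + 2 + 2 + 2 → €7 + €7 + €7 + €7 + €7 = €35.

35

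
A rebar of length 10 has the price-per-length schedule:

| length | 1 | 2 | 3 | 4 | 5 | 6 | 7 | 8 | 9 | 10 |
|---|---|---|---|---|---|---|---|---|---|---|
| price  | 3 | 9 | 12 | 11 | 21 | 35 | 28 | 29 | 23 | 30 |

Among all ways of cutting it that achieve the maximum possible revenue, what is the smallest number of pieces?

3

Let r[k] be the best obtainable value from length k. For each k, try every first piece i and keep the best of price[i] + r[k−i].
r[1] = 3
r[2] = max(3+3, 9+0) = 9
r[3] = max(3+9, 9+3, 12+0) = 12
r[4] = max(3+12, 9+9, 12+3, 11+0) = 18
r[5] = max(3+18, 9+12, 12+9, 11+3, 21+0) = 21
r[6] = max(3+21, 9+18, 12+12, 11+9, 21+3, 35+0) = 35
r[7] = max(3+35, 9+21, 12+18, …, 35+3, 28+0) = 38
r[8] = max(3+38, 9+35, 12+21, …, 28+3, 29+0) = 44
r[9] = max(3+44, 9+38, 12+35, …, 29+3, 23+0) = 47
r[10] = max(3+47, 9+44, 12+38, …, 23+3, 30+0) = 53
Maximum revenue is ₹53.
Now minimize piece count subject to staying optimal: for each k, pieces[k] = 1 + min over i with p[i]+r[k−i]=r[k] of pieces[k−i].
pieces[7] = 2
pieces[8] = 2
pieces[9] = 2
pieces[10] = 3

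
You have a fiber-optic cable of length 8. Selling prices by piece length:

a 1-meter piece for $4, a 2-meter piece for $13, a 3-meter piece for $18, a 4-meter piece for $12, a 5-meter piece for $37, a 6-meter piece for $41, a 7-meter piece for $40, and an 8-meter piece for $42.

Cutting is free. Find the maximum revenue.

Consider every possible first cut. v[k] is the best of p[i]+v[k−i] over all sellable i≤k.
v[1] = 4
v[2] = max(4+4, 13+0) = 13
v[3] = max(4+13, 13+4, 18+0) = 18
v[4] = max(4+18, 13+13, 18+4, 12+0) = 26
v[5] = max(4+26, 13+18, 18+13, 12+4, 37+0) = 37
v[6] = max(4+37, 13+26, 18+18, 12+13, 37+4, 41+0) = 41
v[7] = max(4+41, 13+37, 18+26, …, 41+4, 40+0) = 50
v[8] = max(4+50, 13+41, 18+37, …, 40+4, 42+0) = 55
One optimal cutting: 5 + 3 → $37 + $18 = $55.

55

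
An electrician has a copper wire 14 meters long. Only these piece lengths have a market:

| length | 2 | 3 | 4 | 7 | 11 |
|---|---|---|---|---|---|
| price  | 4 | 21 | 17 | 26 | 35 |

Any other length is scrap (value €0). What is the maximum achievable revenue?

Let r[k] be the best obtainable value from length k. For each k, try every first piece i and keep the best of price[i] + r[k−i].
r[1] = 0
r[2] = 4
r[3] = 21
r[4] = 21
r[5] = 25  (first piece 2, then r[3]=21)
r[6] = 42  (first piece 3, then r[3]=21)
r[7] = 42
r[8] = 46  (first piece 2, then r[6]=42)
r[9] = 63  (first piece 3, then r[6]=42)
r[10] = 63
r[11] = 67  (first piece 2, then r[9]=63)
r[12] = 84  (first piece 3, then r[9]=63)
r[13] = 84
r[14] = 88  (first piece 2, then r[12]=84)
One optimal cutting: 3 + 3 + 3 + 3 + 2 → €88.

88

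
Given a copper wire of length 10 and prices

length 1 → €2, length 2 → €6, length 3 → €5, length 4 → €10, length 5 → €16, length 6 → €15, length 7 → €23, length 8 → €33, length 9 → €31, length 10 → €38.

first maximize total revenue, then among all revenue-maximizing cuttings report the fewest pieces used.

2

Consider every possible first cut. r[k] is the best of p[i]+r[k−i] over all sellable i≤k.
r[1] = 2
r[2] = 6
r[3] = 8  (first piece 1, then r[2]=6)
r[4] = 12  (first piece 2, then r[2]=6)
r[5] = 16
r[6] = 18  (first piece 1, then r[5]=16)
r[7] = 23
r[8] = 33
r[9] = 35  (first piece 1, then r[8]=33)
r[10] = 39  (first piece 2, then r[8]=33)
Maximum revenue is €39.
Now minimize piece count subject to staying optimal: for each k, pieces[k] = 1 + min over i with p[i]+r[k−i]=r[k] of pieces[k−i].
pieces[7] = 1
pieces[8] = 1
pieces[9] = 2
pieces[10] = 2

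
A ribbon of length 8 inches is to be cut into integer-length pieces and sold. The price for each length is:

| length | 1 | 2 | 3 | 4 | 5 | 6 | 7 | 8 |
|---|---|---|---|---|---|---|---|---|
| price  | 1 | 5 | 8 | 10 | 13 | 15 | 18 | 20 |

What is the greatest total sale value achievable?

21

Build r[k] bottom-up: r[k] = max over allowed piece i of (p[i] + r[k−i]).
r[1] = 1
r[2] = max(1+1, 5+0) = 5
r[3] = max(1+5, 5+1, 8+0) = 8
r[4] = max(1+8, 5+5, 8+1, 10+0) = 10
r[5] = max(1+10, 5+8, 8+5, 10+1, 13+0) = 13
r[6] = max(1+13, 5+10, 8+8, 10+5, 13+1, 15+0) = 16
r[7] = max(1+16, 5+13, 8+10, …, 15+1, 18+0) = 18
r[8] = max(1+18, 5+16, 8+13, …, 18+1, 20+0) = 21
One optimal cutting: 3 + 3 + 2 → ¢8 + ¢8 + ¢5 = ¢21.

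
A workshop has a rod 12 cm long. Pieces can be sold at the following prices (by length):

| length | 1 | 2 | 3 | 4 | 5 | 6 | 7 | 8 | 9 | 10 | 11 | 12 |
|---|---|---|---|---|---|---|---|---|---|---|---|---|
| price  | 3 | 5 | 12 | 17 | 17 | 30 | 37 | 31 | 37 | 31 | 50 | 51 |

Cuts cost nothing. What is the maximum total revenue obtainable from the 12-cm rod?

60

Let best[k] be the best obtainable value from length k. For each k, try every first piece i and keep the best of price[i] + best[k−i].
best[1] = 3
best[2] = max(3+3, 5+0) = 6
best[3] = max(3+6, 5+3, 12+0) = 12
best[4] = max(3+12, 5+6, 12+3, 17+0) = 17
best[5] = max(3+17, 5+12, 12+6, 17+3, 17+0) = 20
best[6] = max(3+20, 5+17, 12+12, 17+6, 17+3, 30+0) = 30
best[7] = max(3+30, 5+20, 12+17, …, 30+3, 37+0) = 37
best[8] = max(3+37, 5+30, 12+20, …, 37+3, 31+0) = 40
best[9] = max(3+40, 5+37, 12+30, …, 31+3, 37+0) = 43
best[10] = max(3+43, 5+40, 12+37, …, 37+3, 31+0) = 49
best[11] = max(3+49, 5+43, 12+40, …, 31+3, 50+0) = 54
best[12] = max(3+54, 5+49, 12+43, …, 50+3, 51+0) = 60
One optimal cutting: 6 + 6 → 30 + 30 = 60.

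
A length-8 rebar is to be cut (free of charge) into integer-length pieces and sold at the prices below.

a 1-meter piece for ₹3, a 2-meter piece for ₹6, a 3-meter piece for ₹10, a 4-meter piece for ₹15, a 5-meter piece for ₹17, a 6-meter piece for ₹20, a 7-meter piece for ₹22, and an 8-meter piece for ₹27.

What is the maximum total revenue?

Build r[k] bottom-up: r[k] = max over allowed piece i of (p[i] + r[k−i]).
r[1] = 3
r[2] = max(3+3, 6+0) = 6
r[3] = max(3+6, 6+3, 10+0) = 10
r[4] = max(3+10, 6+6, 10+3, 15+0) = 15
r[5] = max(3+15, 6+10, 10+6, 15+3, 17+0) = 18
r[6] = max(3+18, 6+15, 10+10, 15+6, 17+3, 20+0) = 21
r[7] = max(3+21, 6+18, 10+15, …, 20+3, 22+0) = 25
r[8] = max(3+25, 6+21, 10+18, …, 22+3, 27+0) = 30
One optimal cutting: 4 + 4 → ₹15 + ₹15 = ₹30.

30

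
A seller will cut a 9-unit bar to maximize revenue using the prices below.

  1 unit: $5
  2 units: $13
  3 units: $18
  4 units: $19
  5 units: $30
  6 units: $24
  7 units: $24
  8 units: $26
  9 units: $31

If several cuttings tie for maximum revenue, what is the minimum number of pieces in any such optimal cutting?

Let r[k] be the best obtainable value from length k. For each k, try every first piece i and keep the best of price[i] + r[k−i].
r[1] = 5
r[2] = max(5+5, 13+0) = 13
r[3] = max(5+13, 13+5, 18+0) = 18
r[4] = max(5+18, 13+13, 18+5, 19+0) = 26
r[5] = max(5+26, 13+18, 18+13, 19+5, 30+0) = 31
r[6] = max(5+31, 13+26, 18+18, 19+13, 30+5, 24+0) = 39
r[7] = max(5+39, 13+31, 18+26, …, 24+5, 24+0) = 44
r[8] = max(5+44, 13+39, 18+31, …, 24+5, 26+0) = 52
r[9] = max(5+52, 13+44, 18+39, …, 26+5, 31+0) = 57
Maximum revenue is $57.
Now minimize piece count subject to staying optimal: for each k, pieces[k] = 1 + min over i with p[i]+r[k−i]=r[k] of pieces[k−i].
pieces[6] = 3
pieces[7] = 3
pieces[8] = 4
pieces[9] = 4

4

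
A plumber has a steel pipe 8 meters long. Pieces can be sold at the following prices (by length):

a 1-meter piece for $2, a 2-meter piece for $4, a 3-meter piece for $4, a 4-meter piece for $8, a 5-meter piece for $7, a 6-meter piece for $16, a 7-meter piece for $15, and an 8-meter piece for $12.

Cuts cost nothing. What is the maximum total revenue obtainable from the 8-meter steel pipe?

20

Build best[k] bottom-up: best[k] = max over allowed piece i of (p[i] + best[k−i]).
best[1] = 2
best[2] = 4  (first piece 1, then best[1]=2)
best[3] = 6  (first piece 1, then best[2]=4)
best[4] = 8  (first piece 1, then best[3]=6)
best[5] = 10  (first piece 1, then best[4]=8)
best[6] = 16
best[7] = 18  (first piece 1, then best[6]=16)
best[8] = 20  (first piece 1, then best[7]=18)
One optimal cutting: 6 + 1 + 1 → $16 + $2 + $2 = $20.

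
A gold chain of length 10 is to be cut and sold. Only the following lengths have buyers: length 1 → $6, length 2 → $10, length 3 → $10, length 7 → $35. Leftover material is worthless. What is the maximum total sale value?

60

Build r[k] bottom-up: r[k] = max over allowed piece i of (p[i] + r[k−i]).
r[1] = 6
r[2] = 12  (first piece 1, then r[1]=6)
r[3] = 18  (first piece 1, then r[2]=12)
r[4] = 24  (first piece 1, then r[3]=18)
r[5] = 30  (first piece 1, then r[4]=24)
r[6] = 36  (first piece 1, then r[5]=30)
r[7] = 42  (first piece 1, then r[6]=36)
r[8] = 48  (first piece 1, then r[7]=42)
r[9] = 54  (first piece 1, then r[8]=48)
r[10] = 60  (first piece 1, then r[9]=54)
One optimal cutting: 1 + 1 + 1 + 1 + 1 + 1 + 1 + 1 + 1 + 1 → $60.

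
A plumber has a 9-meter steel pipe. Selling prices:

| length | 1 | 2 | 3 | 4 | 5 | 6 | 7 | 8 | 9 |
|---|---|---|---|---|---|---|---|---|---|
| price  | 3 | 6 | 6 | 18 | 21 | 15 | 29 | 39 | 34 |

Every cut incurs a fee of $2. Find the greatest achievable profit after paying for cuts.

40

Build net[k] bottom-up: net[k] = max over allowed piece i of (p[i] + net[k−i]) − 2 per cut.
net[1] = 3
net[2] = max(3+3-2, 6+0) = 6
net[3] = max(3+6-2, 6+3-2, 6+0) = 7
net[4] = max(3+7-2, 6+6-2, 6+3-2, 18+0) = 18
net[5] = max(3+18-2, 6+7-2, 6+6-2, 18+3-2, 21+0) = 21
net[6] = max(3+21-2, 6+18-2, 6+7-2, 18+6-2, 21+3-2, 15+0) = 22
net[7] = max(3+22-2, 6+21-2, 6+18-2, …, 15+3-2, 29+0) = 29
net[8] = max(3+29-2, 6+22-2, 6+21-2, …, 29+3-2, 39+0) = 39
net[9] = max(3+39-2, 6+29-2, 6+22-2, …, 39+3-2, 34+0) = 40
One optimal plan: pieces 8 + 1 (1 cut) → $42 − $2 = $40.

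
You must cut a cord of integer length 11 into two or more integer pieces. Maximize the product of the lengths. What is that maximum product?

Let g[k] be the best product for length k (with at least one cut). For each first piece i, the rest contributes max(k−i, g[k−i]).
Small cases: g[2]=1, g[3]=2, g[4]=4, g[5]=6, g[6]=9.
g[7] = 2*max(5,6) = 2*6 = 12
g[8] = 2*max(6,9) = 2*9 = 18
g[9] = 3*max(6,9) = 3*9 = 27
g[10] = 2*max(8,18) = 2*18 = 36
g[11] = 2*max(9,27) = 2*27 = 54
One optimal split: 3 + 3 + 3 + 2; product 3*3*3*2 = 54.

54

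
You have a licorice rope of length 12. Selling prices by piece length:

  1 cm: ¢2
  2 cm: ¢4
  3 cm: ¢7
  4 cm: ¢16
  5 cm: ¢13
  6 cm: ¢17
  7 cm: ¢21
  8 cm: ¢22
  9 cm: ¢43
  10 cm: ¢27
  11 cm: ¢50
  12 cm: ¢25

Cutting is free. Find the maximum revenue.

52

Build r[k] bottom-up: r[k] = max over allowed piece i of (p[i] + r[k−i]).
r[1] = 2
r[2] = 4  (first piece 1, then r[1]=2)
r[3] = 7
r[4] = 16
r[5] = 18  (first piece 1, then r[4]=16)
r[6] = 20  (first piece 1, then r[5]=18)
r[7] = 23  (first piece 3, then r[4]=16)
r[8] = 32  (first piece 4, then r[4]=16)
r[9] = 43
r[10] = 45  (first piece 1, then r[9]=43)
r[11] = 50
r[12] = 52  (first piece 1, then r[11]=50)
One optimal cutting: 11 + 1 → ¢50 + ¢2 = ¢52.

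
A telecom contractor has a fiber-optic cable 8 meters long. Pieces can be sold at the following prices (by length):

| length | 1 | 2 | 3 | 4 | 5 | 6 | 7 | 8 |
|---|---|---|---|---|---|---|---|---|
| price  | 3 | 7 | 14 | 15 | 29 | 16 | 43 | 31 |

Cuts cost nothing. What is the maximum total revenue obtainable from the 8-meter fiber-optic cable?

Let best[k] be the best obtainable value from length k. For each k, try every first piece i and keep the best of price[i] + best[k−i].
best[1] = 3
best[2] = 7
best[3] = 14
best[4] = 17  (first piece 1, then best[3]=14)
best[5] = 29
best[6] = 32  (first piece 1, then best[5]=29)
best[7] = 43
best[8] = 46  (first piece 1, then best[7]=43)
One optimal cutting: 7 + 1 → $43 + $3 = $46.

46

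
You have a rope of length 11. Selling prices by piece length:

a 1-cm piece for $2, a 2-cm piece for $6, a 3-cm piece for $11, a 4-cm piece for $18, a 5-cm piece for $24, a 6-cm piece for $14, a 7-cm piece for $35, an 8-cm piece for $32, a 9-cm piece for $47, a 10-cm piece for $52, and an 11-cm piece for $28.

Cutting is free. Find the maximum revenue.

Consider every possible first cut. v[k] is the best of p[i]+v[k−i] over all sellable i≤k.
v[1] = 2
v[2] = max(2+2, 6+0) = 6
v[3] = max(2+6, 6+2, 11+0) = 11
v[4] = max(2+11, 6+6, 11+2, 18+0) = 18
v[5] = max(2+18, 6+11, 11+6, 18+2, 24+0) = 24
v[6] = max(2+24, 6+18, 11+11, 18+6, 24+2, 14+0) = 26
v[7] = max(2+26, 6+24, 11+18, …, 14+2, 35+0) = 35
v[8] = max(2+35, 6+26, 11+24, …, 35+2, 32+0) = 37
v[9] = max(2+37, 6+35, 11+26, …, 32+2, 47+0) = 47
v[10] = max(2+47, 6+37, 11+35, …, 47+2, 52+0) = 52
v[11] = max(2+52, 6+47, 11+37, …, 52+2, 28+0) = 54
One optimal cutting: 10 + 1 → $52 + $2 = $54.

54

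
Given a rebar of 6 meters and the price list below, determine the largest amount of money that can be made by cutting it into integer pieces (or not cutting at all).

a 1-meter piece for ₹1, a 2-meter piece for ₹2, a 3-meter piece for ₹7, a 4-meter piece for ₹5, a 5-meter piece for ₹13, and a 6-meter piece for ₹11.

Let best[k] be the best obtainable value from length k. For each k, try every first piece i and keep the best of price[i] + best[k−i].
best[1] = 1
best[2] = max(1+1, 2+0) = 2
best[3] = max(1+2, 2+1, 7+0) = 7
best[4] = max(1+7, 2+2, 7+1, 5+0) = 8
best[5] = max(1+8, 2+7, 7+2, 5+1, 13+0) = 13
best[6] = max(1+13, 2+8, 7+7, 5+2, 13+1, 11+0) = 14
One optimal cutting: 5 + 1 → ₹13 + ₹1 = ₹14.

14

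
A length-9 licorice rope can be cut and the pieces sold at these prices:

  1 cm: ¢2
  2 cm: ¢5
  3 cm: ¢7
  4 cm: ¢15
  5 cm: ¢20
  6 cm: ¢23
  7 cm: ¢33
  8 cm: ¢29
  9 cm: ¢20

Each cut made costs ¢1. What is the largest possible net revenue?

Build v[k] bottom-up: v[k] = max over allowed piece i of (p[i] + v[k−i]) − 1 per cut.
v[1] = 2
v[2] = max(2+2-1, 5+0) = 5
v[3] = max(2+5-1, 5+2-1, 7+0) = 7
v[4] = max(2+7-1, 5+5-1, 7+2-1, 15+0) = 15
v[5] = max(2+15-1, 5+7-1, 7+5-1, 15+2-1, 20+0) = 20
v[6] = max(2+20-1, 5+15-1, 7+7-1, 15+5-1, 20+2-1, 23+0) = 23
v[7] = max(2+23-1, 5+20-1, 7+15-1, …, 23+2-1, 33+0) = 33
v[8] = max(2+33-1, 5+23-1, 7+20-1, …, 33+2-1, 29+0) = 34
v[9] = max(2+34-1, 5+33-1, 7+23-1, …, 29+2-1, 20+0) = 37
One optimal plan: pieces 7 + 2 (1 cut) → ¢38 − ¢1 = ¢37.

37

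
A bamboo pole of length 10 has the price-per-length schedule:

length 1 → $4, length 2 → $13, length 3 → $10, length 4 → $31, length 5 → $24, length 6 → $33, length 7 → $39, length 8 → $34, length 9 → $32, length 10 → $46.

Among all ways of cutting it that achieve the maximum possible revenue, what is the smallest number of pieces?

3

Let r[k] be the best obtainable value from length k. For each k, try every first piece i and keep the best of price[i] + r[k−i].
r[1] = 4
r[2] = max(4+4, 13+0) = 13
r[3] = max(4+13, 13+4, 10+0) = 17
r[4] = max(4+17, 13+13, 10+4, 31+0) = 31
r[5] = max(4+31, 13+17, 10+13, 31+4, 24+0) = 35
r[6] = max(4+35, 13+31, 10+17, 31+13, 24+4, 33+0) = 44
r[7] = max(4+44, 13+35, 10+31, …, 33+4, 39+0) = 48
r[8] = max(4+48, 13+44, 10+35, …, 39+4, 34+0) = 62
r[9] = max(4+62, 13+48, 10+44, …, 34+4, 32+0) = 66
r[10] = max(4+66, 13+62, 10+48, …, 32+4, 46+0) = 75
Maximum revenue is $75.
Now minimize piece count subject to staying optimal: for each k, pieces[k] = 1 + min over i with p[i]+r[k−i]=r[k] of pieces[k−i].
pieces[7] = 3
pieces[8] = 2
pieces[9] = 3
pieces[10] = 3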